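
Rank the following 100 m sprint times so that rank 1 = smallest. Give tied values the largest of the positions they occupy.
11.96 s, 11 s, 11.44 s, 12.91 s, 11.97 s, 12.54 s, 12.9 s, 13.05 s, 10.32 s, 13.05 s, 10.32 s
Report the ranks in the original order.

Sorted (ascending): 10.32, 10.32, 11, 11.44, 11.96, 11.97, 12.54, 12.9, 12.91, 13.05, 13.05
The 2 values of 10.32 occupy positions 1–2 → each gets rank 2.
The 2 values of 13.05 occupy positions 10–11 → each gets rank 11.

5, 3, 4, 9, 6, 7, 8, 11, 2, 11, 2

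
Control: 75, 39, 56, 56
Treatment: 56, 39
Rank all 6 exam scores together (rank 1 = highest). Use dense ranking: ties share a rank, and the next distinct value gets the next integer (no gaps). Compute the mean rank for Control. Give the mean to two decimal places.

Sorted (descending): 75, 56, 56, 56, 39, 39
The 3 values of 56 share dense rank 2.
The 2 values of 39 share dense rank 3.
Remaining distinct values take the next consecutive integers.
Control values → pooled ranks: 75→1, 39→3, 56→2, 56→2
Mean rank = (1 + 3 + 2 + 2) / 4 = 2.00

2.00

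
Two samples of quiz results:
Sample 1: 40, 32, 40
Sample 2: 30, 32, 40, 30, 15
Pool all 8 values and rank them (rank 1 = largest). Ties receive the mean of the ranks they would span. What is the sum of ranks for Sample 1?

Sorted (descending): 40, 40, 40, 32, 32, 30, 30, 15
The 3 values of 40 occupy positions 1–3 → average rank 2.
The 2 values of 32 occupy positions 4–5 → average rank (4+5)/2 = 4.5.
The 2 values of 30 occupy positions 6–7 → average rank (6+7)/2 = 6.5.
Sample 1 values → pooled ranks: 40→2, 32→4.5, 40→2
Rank sum = 2 + 4.5 + 2 = 8.5

8.5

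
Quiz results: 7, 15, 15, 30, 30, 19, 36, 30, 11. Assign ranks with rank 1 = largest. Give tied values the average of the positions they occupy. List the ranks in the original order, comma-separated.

9, 6.5, 6.5, 3, 3, 5, 1, 3, 8

Sorted (descending): 36, 30, 30, 30, 19, 15, 15, 11, 7
The 3 values of 30 occupy positions 2–4 → average rank 3.
The 2 values of 15 occupy positions 6–7 → average rank (6+7)/2 = 6.5.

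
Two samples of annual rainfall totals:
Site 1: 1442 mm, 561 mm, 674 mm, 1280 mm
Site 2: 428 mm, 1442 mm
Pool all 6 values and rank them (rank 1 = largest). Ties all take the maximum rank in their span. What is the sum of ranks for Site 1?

Sorted (descending): 1442, 1442, 1280, 674, 561, 428
The 2 values of 1442 occupy positions 1–2 → each gets rank 2.
Site 1 values → pooled ranks: 1442→2, 561→5, 674→4, 1280→3
Rank sum = 2 + 5 + 4 + 3 = 14

14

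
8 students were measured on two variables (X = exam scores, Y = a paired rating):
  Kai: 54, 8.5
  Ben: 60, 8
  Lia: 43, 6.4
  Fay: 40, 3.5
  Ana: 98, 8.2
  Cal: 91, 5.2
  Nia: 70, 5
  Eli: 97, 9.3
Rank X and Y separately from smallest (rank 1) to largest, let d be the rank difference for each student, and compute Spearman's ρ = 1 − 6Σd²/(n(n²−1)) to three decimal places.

Ranks of variable 1: 3, 4, 2, 1, 8, 6, 5, 7
Ranks of variable 2: 7, 5, 4, 1, 6, 3, 2, 8
d = r₁ − r₂: -4, -1, -2, 0, 2, 3, 3, -1
d²: 16, 1, 4, 0, 4, 9, 9, 1; Σd² = 44
ρ = 1 − 6·44/(8·63) = 1 − 264/504 = 0.476

0.476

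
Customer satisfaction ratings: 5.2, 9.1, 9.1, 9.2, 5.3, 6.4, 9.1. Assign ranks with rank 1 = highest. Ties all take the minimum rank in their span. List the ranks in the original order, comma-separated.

Sorted (descending): 9.2, 9.1, 9.1, 9.1, 6.4, 5.3, 5.2
The 3 values of 9.1 occupy positions 2–4 → each gets rank 2.

7, 2, 2, 1, 6, 5, 2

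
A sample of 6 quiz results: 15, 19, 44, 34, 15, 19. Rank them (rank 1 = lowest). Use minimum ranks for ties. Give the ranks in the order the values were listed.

Sorted (ascending): 15, 15, 19, 19, 34, 44
The 2 values of 15 occupy positions 1–2 → each gets rank 1.
The 2 values of 19 occupy positions 3–4 → each gets rank 3.

1, 3, 6, 5, 1, 3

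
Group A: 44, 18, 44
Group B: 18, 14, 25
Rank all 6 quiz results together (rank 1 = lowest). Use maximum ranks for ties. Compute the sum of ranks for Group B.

Sorted (ascending): 14, 18, 18, 25, 44, 44
The 2 values of 18 occupy positions 2–3 → each gets rank 3.
The 2 values of 44 occupy positions 5–6 → each gets rank 6.
Group B values → pooled ranks: 18→3, 14→1, 25→4
Rank sum = 3 + 1 + 4 = 8

8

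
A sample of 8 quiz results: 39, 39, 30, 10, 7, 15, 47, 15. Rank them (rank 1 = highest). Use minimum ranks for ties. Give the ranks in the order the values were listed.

Sorted (descending): 47, 39, 39, 30, 15, 15, 10, 7
The 2 values of 39 occupy positions 2–3 → each gets rank 2.
The 2 values of 15 occupy positions 5–6 → each gets rank 5.

2, 2, 4, 7, 8, 5, 1, 5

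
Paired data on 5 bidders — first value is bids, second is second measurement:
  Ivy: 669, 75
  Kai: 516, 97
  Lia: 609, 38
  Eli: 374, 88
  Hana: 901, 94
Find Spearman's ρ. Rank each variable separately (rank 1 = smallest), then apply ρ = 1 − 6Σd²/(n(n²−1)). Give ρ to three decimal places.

-0.100

Ranks of variable 1: 4, 2, 3, 1, 5
Ranks of variable 2: 2, 5, 1, 3, 4
d = r₁ − r₂: 2, -3, 2, -2, 1
d²: 4, 9, 4, 4, 1; Σd² = 22
ρ = 1 − 6·22/(5·24) = 1 − 132/120 = -0.100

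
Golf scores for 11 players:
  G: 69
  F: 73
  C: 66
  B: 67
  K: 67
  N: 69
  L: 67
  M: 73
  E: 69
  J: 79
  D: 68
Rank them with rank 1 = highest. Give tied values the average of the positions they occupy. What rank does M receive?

2.5

Sorted (descending): 79, 73, 73, 69, 69, 69, 68, 67, 67, 67, 66
The 2 values of 73 occupy positions 2–3 → average rank (2+3)/2 = 2.5.
The 3 values of 69 occupy positions 4–6 → average rank 5.
The 3 values of 67 occupy positions 8–10 → average rank 9.
M has value 73 → rank 2.5.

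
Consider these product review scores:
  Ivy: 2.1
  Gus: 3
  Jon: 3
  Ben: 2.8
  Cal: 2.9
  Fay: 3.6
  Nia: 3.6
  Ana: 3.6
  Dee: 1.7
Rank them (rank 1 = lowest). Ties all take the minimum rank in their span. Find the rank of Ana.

Sorted (ascending): 1.7, 2.1, 2.8, 2.9, 3, 3, 3.6, 3.6, 3.6
The 2 values of 3 occupy positions 5–6 → each gets rank 5.
The 3 values of 3.6 occupy positions 7–9 → each gets rank 7.
Ana has value 3.6 → rank 7.

7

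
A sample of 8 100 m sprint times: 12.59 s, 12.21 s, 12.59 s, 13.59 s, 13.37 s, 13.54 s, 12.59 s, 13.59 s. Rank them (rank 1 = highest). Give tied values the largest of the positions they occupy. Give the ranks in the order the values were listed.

Sorted (descending): 13.59, 13.59, 13.54, 13.37, 12.59, 12.59, 12.59, 12.21
The 2 values of 13.59 occupy positions 1–2 → each gets rank 2.
The 3 values of 12.59 occupy positions 5–7 → each gets rank 7.

7, 8, 7, 2, 4, 3, 7, 2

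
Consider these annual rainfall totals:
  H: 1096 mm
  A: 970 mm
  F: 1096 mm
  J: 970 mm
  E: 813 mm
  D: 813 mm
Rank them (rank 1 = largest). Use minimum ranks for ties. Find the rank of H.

1

Sorted (descending): 1096, 1096, 970, 970, 813, 813
The 2 values of 1096 occupy positions 1–2 → each gets rank 1.
The 2 values of 970 occupy positions 3–4 → each gets rank 3.
The 2 values of 813 occupy positions 5–6 → each gets rank 5.
H has value 1096 mm → rank 1.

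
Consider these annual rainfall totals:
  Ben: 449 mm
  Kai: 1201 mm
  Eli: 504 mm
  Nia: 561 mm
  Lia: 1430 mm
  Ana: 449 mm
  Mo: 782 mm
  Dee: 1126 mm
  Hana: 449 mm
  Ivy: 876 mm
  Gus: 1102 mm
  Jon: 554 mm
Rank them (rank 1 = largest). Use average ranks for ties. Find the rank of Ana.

11

Sorted (descending): 1430, 1201, 1126, 1102, 876, 782, 561, 554, 504, 449, 449, 449
The 3 values of 449 occupy positions 10–12 → average rank 11.
Ana has value 449 mm → rank 11.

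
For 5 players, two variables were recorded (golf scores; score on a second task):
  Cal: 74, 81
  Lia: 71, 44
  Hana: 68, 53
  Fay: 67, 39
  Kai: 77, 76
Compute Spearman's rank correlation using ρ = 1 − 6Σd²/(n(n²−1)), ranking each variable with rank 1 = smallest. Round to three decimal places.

0.800

Ranks of variable 1: 4, 3, 2, 1, 5
Ranks of variable 2: 5, 2, 3, 1, 4
d = r₁ − r₂: -1, 1, -1, 0, 1
d²: 1, 1, 1, 0, 1; Σd² = 4
ρ = 1 − 6·4/(5·24) = 1 − 24/120 = 0.800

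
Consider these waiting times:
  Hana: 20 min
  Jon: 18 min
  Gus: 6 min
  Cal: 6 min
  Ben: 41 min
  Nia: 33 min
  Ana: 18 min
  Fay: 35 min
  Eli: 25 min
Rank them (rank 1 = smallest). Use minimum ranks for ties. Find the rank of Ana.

3

Sorted (ascending): 6, 6, 18, 18, 20, 25, 33, 35, 41
The 2 values of 6 occupy positions 1–2 → each gets rank 1.
The 2 values of 18 occupy positions 3–4 → each gets rank 3.
Ana has value 18 min → rank 3.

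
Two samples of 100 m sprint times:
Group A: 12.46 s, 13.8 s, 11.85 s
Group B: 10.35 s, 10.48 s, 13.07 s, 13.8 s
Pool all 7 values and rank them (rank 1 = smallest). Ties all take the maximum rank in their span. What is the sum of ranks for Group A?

Sorted (ascending): 10.35, 10.48, 11.85, 12.46, 13.07, 13.8, 13.8
The 2 values of 13.8 occupy positions 6–7 → each gets rank 7.
Group A values → pooled ranks: 12.46→4, 13.8→7, 11.85→3
Rank sum = 4 + 7 + 3 = 14

14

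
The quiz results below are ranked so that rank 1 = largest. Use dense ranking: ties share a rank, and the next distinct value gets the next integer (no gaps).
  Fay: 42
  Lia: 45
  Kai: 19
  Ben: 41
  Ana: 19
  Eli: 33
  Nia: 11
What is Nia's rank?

Sorted (descending): 45, 42, 41, 33, 19, 19, 11
The 2 values of 19 share dense rank 5.
Remaining distinct values take the next consecutive integers.
Nia has value 11 → rank 6.

6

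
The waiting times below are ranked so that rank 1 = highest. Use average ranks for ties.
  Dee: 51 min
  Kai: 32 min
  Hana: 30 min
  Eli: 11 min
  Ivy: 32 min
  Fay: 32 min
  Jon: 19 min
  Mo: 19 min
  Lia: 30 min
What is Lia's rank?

5.5

Sorted (descending): 51, 32, 32, 32, 30, 30, 19, 19, 11
The 3 values of 32 occupy positions 2–4 → average rank 3.
The 2 values of 30 occupy positions 5–6 → average rank (5+6)/2 = 5.5.
The 2 values of 19 occupy positions 7–8 → average rank (7+8)/2 = 7.5.
Lia has value 30 min → rank 5.5.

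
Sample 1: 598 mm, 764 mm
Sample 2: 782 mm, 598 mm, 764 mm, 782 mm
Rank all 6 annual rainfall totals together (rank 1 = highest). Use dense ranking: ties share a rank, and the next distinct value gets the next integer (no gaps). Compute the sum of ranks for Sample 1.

5

Sorted (descending): 782, 782, 764, 764, 598, 598
The 2 values of 782 share dense rank 1.
The 2 values of 764 share dense rank 2.
The 2 values of 598 share dense rank 3.
Sample 1 values → pooled ranks: 598→3, 764→2
Rank sum = 3 + 2 = 5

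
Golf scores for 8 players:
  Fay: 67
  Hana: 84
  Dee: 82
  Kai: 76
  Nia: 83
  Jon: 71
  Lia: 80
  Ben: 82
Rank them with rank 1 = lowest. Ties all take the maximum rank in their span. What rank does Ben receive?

Sorted (ascending): 67, 71, 76, 80, 82, 82, 83, 84
The 2 values of 82 occupy positions 5–6 → each gets rank 6.
Ben has value 82 → rank 6.

6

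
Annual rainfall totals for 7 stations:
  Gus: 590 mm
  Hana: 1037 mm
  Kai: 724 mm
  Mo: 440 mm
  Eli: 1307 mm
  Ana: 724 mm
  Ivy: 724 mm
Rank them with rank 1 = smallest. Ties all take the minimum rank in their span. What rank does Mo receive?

1

Sorted (ascending): 440, 590, 724, 724, 724, 1037, 1307
The 3 values of 724 occupy positions 3–5 → each gets rank 3.
Mo has value 440 mm → rank 1.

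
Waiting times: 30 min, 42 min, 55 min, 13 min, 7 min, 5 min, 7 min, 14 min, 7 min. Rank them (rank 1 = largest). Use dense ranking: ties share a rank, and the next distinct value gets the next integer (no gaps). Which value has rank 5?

Sorted (descending): 55, 42, 30, 14, 13, 7, 7, 7, 5
The 3 values of 7 share dense rank 6.
Remaining distinct values take the next consecutive integers.
Rank 5 → value 13.

13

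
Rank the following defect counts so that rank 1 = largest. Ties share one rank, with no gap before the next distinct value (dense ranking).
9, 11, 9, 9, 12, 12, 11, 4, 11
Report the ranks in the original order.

3, 2, 3, 3, 1, 1, 2, 4, 2

Sorted (descending): 12, 12, 11, 11, 11, 9, 9, 9, 4
The 2 values of 12 share dense rank 1.
The 3 values of 11 share dense rank 2.
The 3 values of 9 share dense rank 3.
Remaining distinct values take the next consecutive integers.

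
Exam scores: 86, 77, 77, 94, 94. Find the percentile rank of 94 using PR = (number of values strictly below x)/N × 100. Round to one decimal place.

60.0

N = 5.
Strictly below 94: 3. Equal to 94: 2.
PR = 3/5 × 100 = 60.0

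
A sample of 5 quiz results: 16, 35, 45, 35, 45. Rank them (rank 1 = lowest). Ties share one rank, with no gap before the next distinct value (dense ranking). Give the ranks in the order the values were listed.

1, 2, 3, 2, 3

Sorted (ascending): 16, 35, 35, 45, 45
The 2 values of 35 share dense rank 2.
The 2 values of 45 share dense rank 3.
Remaining distinct values take the next consecutive integers.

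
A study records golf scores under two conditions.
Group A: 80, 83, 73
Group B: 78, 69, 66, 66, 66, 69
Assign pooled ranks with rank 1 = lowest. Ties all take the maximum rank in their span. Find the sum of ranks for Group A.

Sorted (ascending): 66, 66, 66, 69, 69, 73, 78, 80, 83
The 3 values of 66 occupy positions 1–3 → each gets rank 3.
The 2 values of 69 occupy positions 4–5 → each gets rank 5.
Group A values → pooled ranks: 80→8, 83→9, 73→6
Rank sum = 8 + 9 + 6 = 23

23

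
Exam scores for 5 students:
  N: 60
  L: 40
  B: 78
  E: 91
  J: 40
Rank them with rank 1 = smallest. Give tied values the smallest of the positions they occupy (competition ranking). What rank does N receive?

Sorted (ascending): 40, 40, 60, 78, 91
The 2 values of 40 occupy positions 1–2 → each gets rank 1.
N has value 60 → rank 3.

3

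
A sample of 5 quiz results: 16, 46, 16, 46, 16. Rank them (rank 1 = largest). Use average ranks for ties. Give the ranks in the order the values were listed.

4, 1.5, 4, 1.5, 4

Sorted (descending): 46, 46, 16, 16, 16
The 2 values of 46 occupy positions 1–2 → average rank (1+2)/2 = 1.5.
The 3 values of 16 occupy positions 3–5 → average rank 4.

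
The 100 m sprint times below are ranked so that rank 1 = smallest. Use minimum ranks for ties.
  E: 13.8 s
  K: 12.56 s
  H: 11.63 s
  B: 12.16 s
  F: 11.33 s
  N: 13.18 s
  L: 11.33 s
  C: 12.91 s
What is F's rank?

1

Sorted (ascending): 11.33, 11.33, 11.63, 12.16, 12.56, 12.91, 13.18, 13.8
The 2 values of 11.33 occupy positions 1–2 → each gets rank 1.
F has value 11.33 s → rank 1.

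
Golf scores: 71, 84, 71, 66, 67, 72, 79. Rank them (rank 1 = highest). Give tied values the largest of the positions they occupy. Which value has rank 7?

66

Sorted (descending): 84, 79, 72, 71, 71, 67, 66
The 2 values of 71 occupy positions 4–5 → each gets rank 5.
Rank 7 → value 66.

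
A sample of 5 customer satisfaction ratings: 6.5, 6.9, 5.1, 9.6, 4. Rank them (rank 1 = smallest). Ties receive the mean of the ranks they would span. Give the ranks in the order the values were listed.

3, 4, 2, 5, 1

Sorted (ascending): 4, 5.1, 6.5, 6.9, 9.6
No ties — each value takes its position as its rank.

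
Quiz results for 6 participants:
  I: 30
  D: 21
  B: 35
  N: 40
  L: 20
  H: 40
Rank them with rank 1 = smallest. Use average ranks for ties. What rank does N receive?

Sorted (ascending): 20, 21, 30, 35, 40, 40
The 2 values of 40 occupy positions 5–6 → average rank (5+6)/2 = 5.5.
N has value 40 → rank 5.5.

5.5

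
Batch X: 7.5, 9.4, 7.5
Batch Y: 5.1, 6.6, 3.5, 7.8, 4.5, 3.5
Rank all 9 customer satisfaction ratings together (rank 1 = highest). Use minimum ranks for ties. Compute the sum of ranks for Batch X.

Sorted (descending): 9.4, 7.8, 7.5, 7.5, 6.6, 5.1, 4.5, 3.5, 3.5
The 2 values of 7.5 occupy positions 3–4 → each gets rank 3.
The 2 values of 3.5 occupy positions 8–9 → each gets rank 8.
Batch X values → pooled ranks: 7.5→3, 9.4→1, 7.5→3
Rank sum = 3 + 1 + 3 = 7

7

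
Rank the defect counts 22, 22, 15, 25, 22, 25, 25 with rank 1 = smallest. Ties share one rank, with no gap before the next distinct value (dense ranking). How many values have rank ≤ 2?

Sorted (ascending): 15, 22, 22, 22, 25, 25, 25
The 3 values of 22 share dense rank 2.
The 3 values of 25 share dense rank 3.
Remaining distinct values take the next consecutive integers.
Ranks ≤ 2: {1, 2, 2, 2} → 4 values.

4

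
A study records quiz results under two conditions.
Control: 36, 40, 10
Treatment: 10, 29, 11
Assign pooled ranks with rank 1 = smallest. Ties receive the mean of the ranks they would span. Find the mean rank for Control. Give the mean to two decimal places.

4.17

Sorted (ascending): 10, 10, 11, 29, 36, 40
The 2 values of 10 occupy positions 1–2 → average rank (1+2)/2 = 1.5.
Control values → pooled ranks: 36→5, 40→6, 10→1.5
Mean rank = (5 + 6 + 1.5) / 3 = 4.17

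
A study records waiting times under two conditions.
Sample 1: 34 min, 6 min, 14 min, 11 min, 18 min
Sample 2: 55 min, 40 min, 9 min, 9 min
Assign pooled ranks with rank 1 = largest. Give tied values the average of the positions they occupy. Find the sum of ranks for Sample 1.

27

Sorted (descending): 55, 40, 34, 18, 14, 11, 9, 9, 6
The 2 values of 9 occupy positions 7–8 → average rank (7+8)/2 = 7.5.
Sample 1 values → pooled ranks: 34→3, 6→9, 14→5, 11→6, 18→4
Rank sum = 3 + 9 + 5 + 6 + 4 = 27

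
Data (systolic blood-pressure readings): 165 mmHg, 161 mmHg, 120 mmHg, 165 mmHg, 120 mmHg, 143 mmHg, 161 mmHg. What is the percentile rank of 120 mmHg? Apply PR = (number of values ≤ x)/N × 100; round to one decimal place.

N = 7.
Strictly below 120: 0. Equal to 120: 2.
PR = 2/7 × 100 = 28.6

28.6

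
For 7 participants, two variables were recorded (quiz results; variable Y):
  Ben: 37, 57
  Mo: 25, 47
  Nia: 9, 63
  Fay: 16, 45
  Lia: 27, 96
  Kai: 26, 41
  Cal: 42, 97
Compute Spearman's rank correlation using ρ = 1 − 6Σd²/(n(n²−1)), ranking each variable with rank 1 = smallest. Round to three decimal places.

Ranks of variable 1: 6, 3, 1, 2, 5, 4, 7
Ranks of variable 2: 4, 3, 5, 2, 6, 1, 7
d = r₁ − r₂: 2, 0, -4, 0, -1, 3, 0
d²: 4, 0, 16, 0, 1, 9, 0; Σd² = 30
ρ = 1 − 6·30/(7·48) = 1 − 180/336 = 0.464

0.464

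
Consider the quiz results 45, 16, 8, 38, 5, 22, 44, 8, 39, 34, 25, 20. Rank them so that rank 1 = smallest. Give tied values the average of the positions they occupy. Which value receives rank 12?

Sorted (ascending): 5, 8, 8, 16, 20, 22, 25, 34, 38, 39, 44, 45
The 2 values of 8 occupy positions 2–3 → average rank (2+3)/2 = 2.5.
Rank 12 → value 45.

45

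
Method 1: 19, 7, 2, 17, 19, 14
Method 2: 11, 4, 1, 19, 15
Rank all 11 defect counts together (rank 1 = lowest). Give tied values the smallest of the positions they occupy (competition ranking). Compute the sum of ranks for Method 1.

Sorted (ascending): 1, 2, 4, 7, 11, 14, 15, 17, 19, 19, 19
The 3 values of 19 occupy positions 9–11 → each gets rank 9.
Method 1 values → pooled ranks: 19→9, 7→4, 2→2, 17→8, 19→9, 14→6
Rank sum = 9 + 4 + 2 + 8 + 9 + 6 = 38

38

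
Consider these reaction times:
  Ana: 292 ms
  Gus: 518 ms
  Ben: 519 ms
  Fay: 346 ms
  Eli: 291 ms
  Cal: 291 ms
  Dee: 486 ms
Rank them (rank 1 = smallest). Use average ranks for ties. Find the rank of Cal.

Sorted (ascending): 291, 291, 292, 346, 486, 518, 519
The 2 values of 291 occupy positions 1–2 → average rank (1+2)/2 = 1.5.
Cal has value 291 ms → rank 1.5.

1.5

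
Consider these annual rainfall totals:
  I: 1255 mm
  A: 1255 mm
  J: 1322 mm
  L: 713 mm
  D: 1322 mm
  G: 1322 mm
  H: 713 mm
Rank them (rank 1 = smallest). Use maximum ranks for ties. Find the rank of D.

7

Sorted (ascending): 713, 713, 1255, 1255, 1322, 1322, 1322
The 2 values of 713 occupy positions 1–2 → each gets rank 2.
The 2 values of 1255 occupy positions 3–4 → each gets rank 4.
The 3 values of 1322 occupy positions 5–7 → each gets rank 7.
D has value 1322 mm → rank 7.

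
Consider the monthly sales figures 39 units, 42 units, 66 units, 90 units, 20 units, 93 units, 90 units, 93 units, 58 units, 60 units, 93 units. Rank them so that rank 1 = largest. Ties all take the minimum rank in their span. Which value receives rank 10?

Sorted (descending): 93, 93, 93, 90, 90, 66, 60, 58, 42, 39, 20
The 3 values of 93 occupy positions 1–3 → each gets rank 1.
The 2 values of 90 occupy positions 4–5 → each gets rank 4.
Rank 10 → value 39.

39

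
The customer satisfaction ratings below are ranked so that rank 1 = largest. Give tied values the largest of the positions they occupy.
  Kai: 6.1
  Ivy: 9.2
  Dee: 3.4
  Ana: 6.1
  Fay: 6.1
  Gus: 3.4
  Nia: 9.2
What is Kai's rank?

Sorted (descending): 9.2, 9.2, 6.1, 6.1, 6.1, 3.4, 3.4
The 2 values of 9.2 occupy positions 1–2 → each gets rank 2.
The 3 values of 6.1 occupy positions 3–5 → each gets rank 5.
The 2 values of 3.4 occupy positions 6–7 → each gets rank 7.
Kai has value 6.1 → rank 5.

5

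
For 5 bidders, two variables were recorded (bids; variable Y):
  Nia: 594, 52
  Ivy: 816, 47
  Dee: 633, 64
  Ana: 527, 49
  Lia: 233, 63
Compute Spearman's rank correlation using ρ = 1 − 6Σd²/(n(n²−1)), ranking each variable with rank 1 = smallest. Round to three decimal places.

Ranks of variable 1: 3, 5, 4, 2, 1
Ranks of variable 2: 3, 1, 5, 2, 4
d = r₁ − r₂: 0, 4, -1, 0, -3
d²: 0, 16, 1, 0, 9; Σd² = 26
ρ = 1 − 6·26/(5·24) = 1 − 156/120 = -0.300

-0.300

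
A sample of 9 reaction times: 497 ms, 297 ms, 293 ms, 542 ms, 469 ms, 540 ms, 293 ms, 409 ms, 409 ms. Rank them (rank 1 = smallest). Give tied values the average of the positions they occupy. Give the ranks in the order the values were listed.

Sorted (ascending): 293, 293, 297, 409, 409, 469, 497, 540, 542
The 2 values of 293 occupy positions 1–2 → average rank (1+2)/2 = 1.5.
The 2 values of 409 occupy positions 4–5 → average rank (4+5)/2 = 4.5.

7, 3, 1.5, 9, 6, 8, 1.5, 4.5, 4.5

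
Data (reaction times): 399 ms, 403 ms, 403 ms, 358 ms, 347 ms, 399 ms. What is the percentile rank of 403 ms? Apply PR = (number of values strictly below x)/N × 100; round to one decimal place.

66.7

N = 6.
Strictly below 403: 4. Equal to 403: 2.
PR = 4/6 × 100 = 66.7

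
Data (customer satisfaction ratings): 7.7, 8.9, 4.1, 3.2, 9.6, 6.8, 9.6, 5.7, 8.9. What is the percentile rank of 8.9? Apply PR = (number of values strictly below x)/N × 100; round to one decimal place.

55.6

N = 9.
Strictly below 8.9: 5. Equal to 8.9: 2.
PR = 5/9 × 100 = 55.6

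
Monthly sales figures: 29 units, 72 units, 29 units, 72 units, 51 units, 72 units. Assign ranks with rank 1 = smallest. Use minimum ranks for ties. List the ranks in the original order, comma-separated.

1, 4, 1, 4, 3, 4

Sorted (ascending): 29, 29, 51, 72, 72, 72
The 2 values of 29 occupy positions 1–2 → each gets rank 1.
The 3 values of 72 occupy positions 4–6 → each gets rank 4.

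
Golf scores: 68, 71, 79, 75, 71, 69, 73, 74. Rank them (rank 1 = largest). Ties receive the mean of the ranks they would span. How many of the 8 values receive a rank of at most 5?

4

Sorted (descending): 79, 75, 74, 73, 71, 71, 69, 68
The 2 values of 71 occupy positions 5–6 → average rank (5+6)/2 = 5.5.
Ranks ≤ 5: {1, 2, 3, 4} → 4 values.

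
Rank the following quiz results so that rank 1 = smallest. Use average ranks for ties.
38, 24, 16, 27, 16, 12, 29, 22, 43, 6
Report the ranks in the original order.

9, 6, 3.5, 7, 3.5, 2, 8, 5, 10, 1

Sorted (ascending): 6, 12, 16, 16, 22, 24, 27, 29, 38, 43
The 2 values of 16 occupy positions 3–4 → average rank (3+4)/2 = 3.5.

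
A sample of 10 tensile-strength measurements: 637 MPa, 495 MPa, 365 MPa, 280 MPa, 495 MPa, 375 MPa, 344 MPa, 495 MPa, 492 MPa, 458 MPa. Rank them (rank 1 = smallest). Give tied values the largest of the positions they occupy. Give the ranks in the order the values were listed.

10, 9, 3, 1, 9, 4, 2, 9, 6, 5

Sorted (ascending): 280, 344, 365, 375, 458, 492, 495, 495, 495, 637
The 3 values of 495 occupy positions 7–9 → each gets rank 9.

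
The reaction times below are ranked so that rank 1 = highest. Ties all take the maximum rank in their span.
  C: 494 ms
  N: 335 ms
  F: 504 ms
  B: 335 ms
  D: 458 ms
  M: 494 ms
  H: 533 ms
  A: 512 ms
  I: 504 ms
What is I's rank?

4

Sorted (descending): 533, 512, 504, 504, 494, 494, 458, 335, 335
The 2 values of 504 occupy positions 3–4 → each gets rank 4.
The 2 values of 494 occupy positions 5–6 → each gets rank 6.
The 2 values of 335 occupy positions 8–9 → each gets rank 9.
I has value 504 ms → rank 4.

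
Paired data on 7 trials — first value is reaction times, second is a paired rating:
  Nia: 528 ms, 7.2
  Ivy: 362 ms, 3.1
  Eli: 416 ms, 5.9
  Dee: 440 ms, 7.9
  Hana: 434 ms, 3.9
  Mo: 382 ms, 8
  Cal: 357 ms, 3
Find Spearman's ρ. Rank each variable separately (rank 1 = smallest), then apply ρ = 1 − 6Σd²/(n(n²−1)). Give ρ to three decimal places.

0.571

Ranks of variable 1: 7, 2, 4, 6, 5, 3, 1
Ranks of variable 2: 5, 2, 4, 6, 3, 7, 1
d = r₁ − r₂: 2, 0, 0, 0, 2, -4, 0
d²: 4, 0, 0, 0, 4, 16, 0; Σd² = 24
ρ = 1 − 6·24/(7·48) = 1 − 144/336 = 0.571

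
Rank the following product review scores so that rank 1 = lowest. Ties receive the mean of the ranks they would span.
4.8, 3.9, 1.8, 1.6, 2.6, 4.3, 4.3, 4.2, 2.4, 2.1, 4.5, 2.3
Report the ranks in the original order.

12, 7, 2, 1, 6, 9.5, 9.5, 8, 5, 3, 11, 4

Sorted (ascending): 1.6, 1.8, 2.1, 2.3, 2.4, 2.6, 3.9, 4.2, 4.3, 4.3, 4.5, 4.8
The 2 values of 4.3 occupy positions 9–10 → average rank (9+10)/2 = 9.5.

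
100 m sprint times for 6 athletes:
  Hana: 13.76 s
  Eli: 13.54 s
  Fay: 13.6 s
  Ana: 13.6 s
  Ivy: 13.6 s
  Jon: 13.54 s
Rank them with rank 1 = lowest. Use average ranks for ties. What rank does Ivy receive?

4

Sorted (ascending): 13.54, 13.54, 13.6, 13.6, 13.6, 13.76
The 2 values of 13.54 occupy positions 1–2 → average rank (1+2)/2 = 1.5.
The 3 values of 13.6 occupy positions 3–5 → average rank 4.
Ivy has value 13.6 s → rank 4.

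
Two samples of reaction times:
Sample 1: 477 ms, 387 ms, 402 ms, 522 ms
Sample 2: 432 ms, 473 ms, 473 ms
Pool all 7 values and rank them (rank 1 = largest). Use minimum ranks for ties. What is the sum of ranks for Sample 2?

11

Sorted (descending): 522, 477, 473, 473, 432, 402, 387
The 2 values of 473 occupy positions 3–4 → each gets rank 3.
Sample 2 values → pooled ranks: 432→5, 473→3, 473→3
Rank sum = 5 + 3 + 3 = 11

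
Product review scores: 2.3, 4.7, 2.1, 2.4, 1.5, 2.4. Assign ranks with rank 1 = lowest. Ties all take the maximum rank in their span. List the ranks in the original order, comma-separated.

Sorted (ascending): 1.5, 2.1, 2.3, 2.4, 2.4, 4.7
The 2 values of 2.4 occupy positions 4–5 → each gets rank 5.

3, 6, 2, 5, 1, 5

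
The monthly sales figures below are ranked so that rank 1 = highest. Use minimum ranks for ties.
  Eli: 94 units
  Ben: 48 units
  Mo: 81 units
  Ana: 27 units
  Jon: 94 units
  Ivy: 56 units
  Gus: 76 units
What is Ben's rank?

6

Sorted (descending): 94, 94, 81, 76, 56, 48, 27
The 2 values of 94 occupy positions 1–2 → each gets rank 1.
Ben has value 48 units → rank 6.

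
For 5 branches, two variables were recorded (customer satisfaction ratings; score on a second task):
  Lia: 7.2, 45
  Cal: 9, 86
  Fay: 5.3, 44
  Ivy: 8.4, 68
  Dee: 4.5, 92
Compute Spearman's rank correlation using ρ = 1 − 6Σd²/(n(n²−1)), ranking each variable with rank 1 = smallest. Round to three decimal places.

0.000

Ranks of variable 1: 3, 5, 2, 4, 1
Ranks of variable 2: 2, 4, 1, 3, 5
d = r₁ − r₂: 1, 1, 1, 1, -4
d²: 1, 1, 1, 1, 16; Σd² = 20
ρ = 1 − 6·20/(5·24) = 1 − 120/120 = 0.000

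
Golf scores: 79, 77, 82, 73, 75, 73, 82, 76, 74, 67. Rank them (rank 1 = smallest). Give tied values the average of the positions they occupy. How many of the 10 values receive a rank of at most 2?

1

Sorted (ascending): 67, 73, 73, 74, 75, 76, 77, 79, 82, 82
The 2 values of 73 occupy positions 2–3 → average rank (2+3)/2 = 2.5.
The 2 values of 82 occupy positions 9–10 → average rank (9+10)/2 = 9.5.
Ranks ≤ 2: {1} → 1 value.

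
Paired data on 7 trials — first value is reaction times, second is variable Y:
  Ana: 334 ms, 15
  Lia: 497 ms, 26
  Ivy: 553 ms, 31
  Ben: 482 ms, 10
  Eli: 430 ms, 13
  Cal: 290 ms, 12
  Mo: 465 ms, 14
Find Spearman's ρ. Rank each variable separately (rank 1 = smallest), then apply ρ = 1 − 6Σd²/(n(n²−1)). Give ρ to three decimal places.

0.536

Ranks of variable 1: 2, 6, 7, 5, 3, 1, 4
Ranks of variable 2: 5, 6, 7, 1, 3, 2, 4
d = r₁ − r₂: -3, 0, 0, 4, 0, -1, 0
d²: 9, 0, 0, 16, 0, 1, 0; Σd² = 26
ρ = 1 − 6·26/(7·48) = 1 − 156/336 = 0.536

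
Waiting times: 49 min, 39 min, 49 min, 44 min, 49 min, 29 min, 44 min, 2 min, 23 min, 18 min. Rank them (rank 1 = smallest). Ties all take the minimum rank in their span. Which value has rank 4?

29

Sorted (ascending): 2, 18, 23, 29, 39, 44, 44, 49, 49, 49
The 2 values of 44 occupy positions 6–7 → each gets rank 6.
The 3 values of 49 occupy positions 8–10 → each gets rank 8.
Rank 4 → value 29.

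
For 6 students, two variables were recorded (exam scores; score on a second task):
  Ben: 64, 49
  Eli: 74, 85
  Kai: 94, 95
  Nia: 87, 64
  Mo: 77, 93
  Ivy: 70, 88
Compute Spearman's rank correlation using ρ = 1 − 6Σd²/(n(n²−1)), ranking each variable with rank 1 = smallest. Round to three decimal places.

Ranks of variable 1: 1, 3, 6, 5, 4, 2
Ranks of variable 2: 1, 3, 6, 2, 5, 4
d = r₁ − r₂: 0, 0, 0, 3, -1, -2
d²: 0, 0, 0, 9, 1, 4; Σd² = 14
ρ = 1 − 6·14/(6·35) = 1 − 84/210 = 0.600

0.600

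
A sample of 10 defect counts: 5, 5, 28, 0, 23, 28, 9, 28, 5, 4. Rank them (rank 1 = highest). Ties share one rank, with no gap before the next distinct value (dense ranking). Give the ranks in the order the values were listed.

4, 4, 1, 6, 2, 1, 3, 1, 4, 5

Sorted (descending): 28, 28, 28, 23, 9, 5, 5, 5, 4, 0
The 3 values of 28 share dense rank 1.
The 3 values of 5 share dense rank 4.
Remaining distinct values take the next consecutive integers.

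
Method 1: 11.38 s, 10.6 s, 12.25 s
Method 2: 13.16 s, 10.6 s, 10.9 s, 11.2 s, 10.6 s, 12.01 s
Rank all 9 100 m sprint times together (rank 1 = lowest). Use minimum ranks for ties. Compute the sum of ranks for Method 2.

Sorted (ascending): 10.6, 10.6, 10.6, 10.9, 11.2, 11.38, 12.01, 12.25, 13.16
The 3 values of 10.6 occupy positions 1–3 → each gets rank 1.
Method 2 values → pooled ranks: 13.16→9, 10.6→1, 10.9→4, 11.2→5, 10.6→1, 12.01→7
Rank sum = 9 + 1 + 4 + 5 + 1 + 7 = 27

27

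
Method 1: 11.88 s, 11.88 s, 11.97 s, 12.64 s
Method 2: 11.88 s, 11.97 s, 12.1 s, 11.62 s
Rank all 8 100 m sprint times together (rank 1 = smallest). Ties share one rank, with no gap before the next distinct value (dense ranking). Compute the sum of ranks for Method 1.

Sorted (ascending): 11.62, 11.88, 11.88, 11.88, 11.97, 11.97, 12.1, 12.64
The 3 values of 11.88 share dense rank 2.
The 2 values of 11.97 share dense rank 3.
Remaining distinct values take the next consecutive integers.
Method 1 values → pooled ranks: 11.88→2, 11.88→2, 11.97→3, 12.64→5
Rank sum = 2 + 2 + 3 + 5 = 12

12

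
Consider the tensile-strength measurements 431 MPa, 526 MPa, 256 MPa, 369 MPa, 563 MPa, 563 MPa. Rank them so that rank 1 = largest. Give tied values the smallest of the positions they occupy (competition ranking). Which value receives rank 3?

526

Sorted (descending): 563, 563, 526, 431, 369, 256
The 2 values of 563 occupy positions 1–2 → each gets rank 1.
Rank 3 → value 526.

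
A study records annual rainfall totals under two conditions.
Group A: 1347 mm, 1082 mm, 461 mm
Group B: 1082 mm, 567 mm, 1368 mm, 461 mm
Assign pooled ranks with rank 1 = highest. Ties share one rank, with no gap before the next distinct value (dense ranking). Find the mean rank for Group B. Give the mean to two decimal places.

Sorted (descending): 1368, 1347, 1082, 1082, 567, 461, 461
The 2 values of 1082 share dense rank 3.
The 2 values of 461 share dense rank 5.
Remaining distinct values take the next consecutive integers.
Group B values → pooled ranks: 1082→3, 567→4, 1368→1, 461→5
Mean rank = (3 + 4 + 1 + 5) / 4 = 3.25

3.25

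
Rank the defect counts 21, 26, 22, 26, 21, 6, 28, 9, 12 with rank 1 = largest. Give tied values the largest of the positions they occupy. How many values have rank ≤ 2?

1

Sorted (descending): 28, 26, 26, 22, 21, 21, 12, 9, 6
The 2 values of 26 occupy positions 2–3 → each gets rank 3.
The 2 values of 21 occupy positions 5–6 → each gets rank 6.
Ranks ≤ 2: {1} → 1 value.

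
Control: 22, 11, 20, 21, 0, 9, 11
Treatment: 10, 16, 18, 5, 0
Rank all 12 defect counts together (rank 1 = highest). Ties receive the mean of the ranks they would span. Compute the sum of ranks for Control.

Sorted (descending): 22, 21, 20, 18, 16, 11, 11, 10, 9, 5, 0, 0
The 2 values of 11 occupy positions 6–7 → average rank (6+7)/2 = 6.5.
The 2 values of 0 occupy positions 11–12 → average rank (11+12)/2 = 11.5.
Control values → pooled ranks: 22→1, 11→6.5, 20→3, 21→2, 0→11.5, 9→9, 11→6.5
Rank sum = 1 + 6.5 + 3 + 2 + 11.5 + 9 + 6.5 = 39.5

39.5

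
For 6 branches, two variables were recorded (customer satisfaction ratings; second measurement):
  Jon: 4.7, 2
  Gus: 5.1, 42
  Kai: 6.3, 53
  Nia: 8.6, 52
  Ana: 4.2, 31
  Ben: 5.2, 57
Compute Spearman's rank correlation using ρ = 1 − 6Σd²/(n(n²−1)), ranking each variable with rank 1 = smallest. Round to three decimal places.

Ranks of variable 1: 2, 3, 5, 6, 1, 4
Ranks of variable 2: 1, 3, 5, 4, 2, 6
d = r₁ − r₂: 1, 0, 0, 2, -1, -2
d²: 1, 0, 0, 4, 1, 4; Σd² = 10
ρ = 1 − 6·10/(6·35) = 1 − 60/210 = 0.714

0.714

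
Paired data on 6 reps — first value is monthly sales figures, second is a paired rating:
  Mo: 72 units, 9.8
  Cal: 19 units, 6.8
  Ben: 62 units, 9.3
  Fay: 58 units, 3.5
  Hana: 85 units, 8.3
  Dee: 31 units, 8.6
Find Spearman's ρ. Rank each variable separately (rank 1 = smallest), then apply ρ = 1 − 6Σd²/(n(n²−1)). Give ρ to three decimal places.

Ranks of variable 1: 5, 1, 4, 3, 6, 2
Ranks of variable 2: 6, 2, 5, 1, 3, 4
d = r₁ − r₂: -1, -1, -1, 2, 3, -2
d²: 1, 1, 1, 4, 9, 4; Σd² = 20
ρ = 1 − 6·20/(6·35) = 1 − 120/210 = 0.429

0.429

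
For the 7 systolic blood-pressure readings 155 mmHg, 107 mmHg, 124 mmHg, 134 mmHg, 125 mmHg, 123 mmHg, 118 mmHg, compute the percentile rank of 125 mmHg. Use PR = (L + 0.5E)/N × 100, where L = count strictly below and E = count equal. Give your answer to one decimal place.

64.3

N = 7.
Strictly below 125: 4. Equal to 125: 1.
PR = (4 + 0.5·1)/7 × 100 = 64.3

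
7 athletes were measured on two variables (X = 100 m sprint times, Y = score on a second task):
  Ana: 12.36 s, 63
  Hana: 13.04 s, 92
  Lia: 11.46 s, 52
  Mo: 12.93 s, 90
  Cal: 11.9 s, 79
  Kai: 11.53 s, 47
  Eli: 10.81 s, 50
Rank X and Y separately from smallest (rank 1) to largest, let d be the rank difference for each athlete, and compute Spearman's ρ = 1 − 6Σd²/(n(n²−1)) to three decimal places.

0.857

Ranks of variable 1: 5, 7, 2, 6, 4, 3, 1
Ranks of variable 2: 4, 7, 3, 6, 5, 1, 2
d = r₁ − r₂: 1, 0, -1, 0, -1, 2, -1
d²: 1, 0, 1, 0, 1, 4, 1; Σd² = 8
ρ = 1 − 6·8/(7·48) = 1 − 48/336 = 0.857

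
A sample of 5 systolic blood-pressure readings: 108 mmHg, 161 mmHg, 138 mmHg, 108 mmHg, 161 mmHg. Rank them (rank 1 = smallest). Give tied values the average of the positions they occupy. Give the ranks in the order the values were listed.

1.5, 4.5, 3, 1.5, 4.5

Sorted (ascending): 108, 108, 138, 161, 161
The 2 values of 108 occupy positions 1–2 → average rank (1+2)/2 = 1.5.
The 2 values of 161 occupy positions 4–5 → average rank (4+5)/2 = 4.5.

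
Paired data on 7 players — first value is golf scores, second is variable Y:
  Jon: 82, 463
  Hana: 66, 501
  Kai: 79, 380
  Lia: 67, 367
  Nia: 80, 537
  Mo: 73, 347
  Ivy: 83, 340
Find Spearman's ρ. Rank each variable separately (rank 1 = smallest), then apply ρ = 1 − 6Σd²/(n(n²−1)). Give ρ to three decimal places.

-0.214

Ranks of variable 1: 6, 1, 4, 2, 5, 3, 7
Ranks of variable 2: 5, 6, 4, 3, 7, 2, 1
d = r₁ − r₂: 1, -5, 0, -1, -2, 1, 6
d²: 1, 25, 0, 1, 4, 1, 36; Σd² = 68
ρ = 1 − 6·68/(7·48) = 1 − 408/336 = -0.214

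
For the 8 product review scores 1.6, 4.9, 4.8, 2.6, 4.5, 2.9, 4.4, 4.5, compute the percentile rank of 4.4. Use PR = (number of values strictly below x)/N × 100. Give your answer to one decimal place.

N = 8.
Strictly below 4.4: 3. Equal to 4.4: 1.
PR = 3/8 × 100 = 37.5

37.5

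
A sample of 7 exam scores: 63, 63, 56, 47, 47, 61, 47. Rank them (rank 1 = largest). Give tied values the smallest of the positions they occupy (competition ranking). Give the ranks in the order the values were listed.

Sorted (descending): 63, 63, 61, 56, 47, 47, 47
The 2 values of 63 occupy positions 1–2 → each gets rank 1.
The 3 values of 47 occupy positions 5–7 → each gets rank 5.

1, 1, 4, 5, 5, 3, 5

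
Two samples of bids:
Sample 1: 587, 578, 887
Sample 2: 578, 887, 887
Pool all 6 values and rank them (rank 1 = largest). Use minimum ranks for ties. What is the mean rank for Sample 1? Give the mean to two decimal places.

3.33

Sorted (descending): 887, 887, 887, 587, 578, 578
The 3 values of 887 occupy positions 1–3 → each gets rank 1.
The 2 values of 578 occupy positions 5–6 → each gets rank 5.
Sample 1 values → pooled ranks: 587→4, 578→5, 887→1
Mean rank = (4 + 5 + 1) / 3 = 3.33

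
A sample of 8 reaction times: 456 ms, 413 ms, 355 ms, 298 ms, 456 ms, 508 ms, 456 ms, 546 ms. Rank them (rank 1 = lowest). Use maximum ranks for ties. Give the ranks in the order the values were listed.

6, 3, 2, 1, 6, 7, 6, 8

Sorted (ascending): 298, 355, 413, 456, 456, 456, 508, 546
The 3 values of 456 occupy positions 4–6 → each gets rank 6.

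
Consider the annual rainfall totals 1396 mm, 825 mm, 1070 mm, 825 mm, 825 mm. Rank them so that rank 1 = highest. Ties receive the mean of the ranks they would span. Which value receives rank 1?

Sorted (descending): 1396, 1070, 825, 825, 825
The 3 values of 825 occupy positions 3–5 → average rank 4.
Rank 1 → value 1396.

1396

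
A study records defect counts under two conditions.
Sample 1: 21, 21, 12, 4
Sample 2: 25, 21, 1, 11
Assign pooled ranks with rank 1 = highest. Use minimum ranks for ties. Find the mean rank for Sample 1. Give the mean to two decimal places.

Sorted (descending): 25, 21, 21, 21, 12, 11, 4, 1
The 3 values of 21 occupy positions 2–4 → each gets rank 2.
Sample 1 values → pooled ranks: 21→2, 21→2, 12→5, 4→7
Mean rank = (2 + 2 + 5 + 7) / 4 = 4.00

4.00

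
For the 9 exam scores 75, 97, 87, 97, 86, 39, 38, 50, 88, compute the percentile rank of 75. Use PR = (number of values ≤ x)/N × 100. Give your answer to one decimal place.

N = 9.
Strictly below 75: 3. Equal to 75: 1.
PR = 4/9 × 100 = 44.4

44.4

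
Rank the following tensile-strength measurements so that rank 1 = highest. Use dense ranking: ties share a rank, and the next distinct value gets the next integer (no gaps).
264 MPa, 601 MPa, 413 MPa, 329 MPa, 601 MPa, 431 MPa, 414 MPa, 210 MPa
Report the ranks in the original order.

6, 1, 4, 5, 1, 2, 3, 7

Sorted (descending): 601, 601, 431, 414, 413, 329, 264, 210
The 2 values of 601 share dense rank 1.
Remaining distinct values take the next consecutive integers.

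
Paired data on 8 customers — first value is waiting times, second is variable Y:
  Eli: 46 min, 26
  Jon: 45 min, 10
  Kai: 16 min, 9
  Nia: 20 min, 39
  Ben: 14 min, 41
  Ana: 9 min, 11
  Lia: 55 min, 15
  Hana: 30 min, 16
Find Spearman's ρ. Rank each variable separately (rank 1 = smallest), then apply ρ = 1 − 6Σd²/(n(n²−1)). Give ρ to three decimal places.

-0.024

Ranks of variable 1: 7, 6, 3, 4, 2, 1, 8, 5
Ranks of variable 2: 6, 2, 1, 7, 8, 3, 4, 5
d = r₁ − r₂: 1, 4, 2, -3, -6, -2, 4, 0
d²: 1, 16, 4, 9, 36, 4, 16, 0; Σd² = 86
ρ = 1 − 6·86/(8·63) = 1 − 516/504 = -0.024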